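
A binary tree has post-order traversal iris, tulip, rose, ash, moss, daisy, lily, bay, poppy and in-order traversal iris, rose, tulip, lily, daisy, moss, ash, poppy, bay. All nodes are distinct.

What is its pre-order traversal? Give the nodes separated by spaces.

The last element of post-order is the root; it splits in-order into left and right subtrees.
Root poppy: left subtree has 7 nodes {iris, rose, tulip, lily, daisy, moss, ash}, right has 1 {bay}.
  Root lily: left subtree has 3 nodes {iris, rose, tulip}, right has 3 {daisy, moss, ash}.
    Root rose: left subtree has 1 node {iris}, right has 1 {tulip}.
    Root daisy: left subtree has 0 nodes { }, right has 2 {moss, ash}.
      Root moss: left subtree has 0 nodes { }, right has 1 {ash}.

poppy lily rose iris tulip daisy moss ash bay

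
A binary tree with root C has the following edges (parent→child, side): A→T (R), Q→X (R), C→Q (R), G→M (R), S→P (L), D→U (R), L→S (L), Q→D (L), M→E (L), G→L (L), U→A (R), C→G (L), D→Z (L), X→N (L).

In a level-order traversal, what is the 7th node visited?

X

Level-order visits nodes level by level from the root, left to right within each level.
Level 0: C
Level 1: G, Q
Level 2: L, M, D, X
Level 3: S, E, Z, U, N
Level 4: P, A
Level 5: T
Full level-order sequence: C, G, Q, L, M, D, X, S, E, Z, U, N, P, A, T.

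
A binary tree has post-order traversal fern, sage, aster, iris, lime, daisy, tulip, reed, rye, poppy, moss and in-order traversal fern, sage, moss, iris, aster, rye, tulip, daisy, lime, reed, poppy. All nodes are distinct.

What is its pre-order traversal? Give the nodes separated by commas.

moss, sage, fern, poppy, rye, iris, aster, reed, tulip, daisy, lime

The last element of post-order is the root; it splits in-order into left and right subtrees.
Root moss: left subtree has 2 nodes {fern, sage}, right has 8 {iris, aster, rye, tulip, daisy, lime, reed, poppy}.
  Root sage: left subtree has 1 node {fern}, right has 0 { }.
  Root poppy: left subtree has 7 nodes {iris, aster, rye, tulip, daisy, lime, reed}, right has 0 { }.
    Root rye: left subtree has 2 nodes {iris, aster}, right has 4 {tulip, daisy, lime, reed}.
      Root iris: left subtree has 0 nodes { }, right has 1 {aster}.
      Root reed: left subtree has 3 nodes {tulip, daisy, lime}, right has 0 { }.
        Root tulip: left subtree has 0 nodes { }, right has 2 {daisy, lime}.
          Root daisy: left subtree has 0 nodes { }, right has 1 {lime}.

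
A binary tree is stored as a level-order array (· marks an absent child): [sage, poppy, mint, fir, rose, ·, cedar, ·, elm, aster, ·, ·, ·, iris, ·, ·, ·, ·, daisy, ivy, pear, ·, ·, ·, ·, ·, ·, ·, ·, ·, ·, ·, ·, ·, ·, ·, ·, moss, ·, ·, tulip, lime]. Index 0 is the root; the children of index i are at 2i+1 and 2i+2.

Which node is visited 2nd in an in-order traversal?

elm

In-order visits the left subtree, then the node, then the right subtree.
At sage: go left to poppy.
  At poppy: go left to fir.
    At fir: no left child.
    Visit fir.
    At fir: go right to elm.
      At elm: no left child.
      Visit elm.
      At elm: go right to daisy.
        At daisy: go left to moss.
          moss is a leaf — visit moss.
        Visit daisy.
        At daisy: no right child.
  Visit poppy.
  At poppy: go right to rose.
    At rose: go left to aster.
      At aster: go left to ivy.
        At ivy: no left child.
        Visit ivy.
        At ivy: go right to tulip.
          tulip is a leaf — visit tulip.
      Visit aster.
      At aster: go right to pear.
        At pear: go left to lime.
          lime is a leaf — visit lime.
        Visit pear.
        At pear: no right child.
    Visit rose.
    At rose: no right child.
Visit sage.
At sage: go right to mint.
  At mint: no left child.
  Visit mint.
  At mint: go right to cedar.
    At cedar: go left to iris.
      iris is a leaf — visit iris.
    Visit cedar.
    At cedar: no right child.
Full in-order sequence: fir, elm, moss, daisy, poppy, ivy, tulip, aster, lime, pear, rose, sage, mint, iris, cedar.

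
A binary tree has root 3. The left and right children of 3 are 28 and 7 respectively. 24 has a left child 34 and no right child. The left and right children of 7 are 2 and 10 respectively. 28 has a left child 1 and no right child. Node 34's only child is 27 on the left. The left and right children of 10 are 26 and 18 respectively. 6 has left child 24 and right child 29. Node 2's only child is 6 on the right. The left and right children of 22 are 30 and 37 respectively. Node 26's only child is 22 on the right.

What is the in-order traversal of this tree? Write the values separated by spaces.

1 28 3 2 27 34 24 6 29 7 26 30 22 37 10 18

In-order visits the left subtree, then the node, then the right subtree.
At 3: go left to 28.
  At 28: go left to 1.
    1 is a leaf — visit 1.
  Visit 28.
  At 28: no right child.
Visit 3.
At 3: go right to 7.
  At 7: go left to 2.
    At 2: no left child.
    Visit 2.
    At 2: go right to 6.
      At 6: go left to 24.
        At 24: go left to 34.
          At 34: go left to 27.
            27 is a leaf — visit 27.
          Visit 34.
          At 34: no right child.
        Visit 24.
        At 24: no right child.
      Visit 6.
      At 6: go right to 29.
        29 is a leaf — visit 29.
  Visit 7.
  At 7: go right to 10.
    At 10: go left to 26.
      At 26: no left child.
      Visit 26.
      At 26: go right to 22.
        At 22: go left to 30.
          30 is a leaf — visit 30.
        Visit 22.
        At 22: go right to 37.
          37 is a leaf — visit 37.
    Visit 10.
    At 10: go right to 18.
      18 is a leaf — visit 18.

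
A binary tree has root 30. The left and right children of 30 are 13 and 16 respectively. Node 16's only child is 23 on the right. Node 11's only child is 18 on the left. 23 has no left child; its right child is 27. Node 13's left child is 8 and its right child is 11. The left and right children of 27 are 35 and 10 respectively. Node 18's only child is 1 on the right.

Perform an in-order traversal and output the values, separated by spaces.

8 13 18 1 11 30 16 23 35 27 10

In-order visits the left subtree, then the node, then the right subtree.
At 30: go left to 13.
  At 13: go left to 8.
    8 is a leaf — visit 8.
  Visit 13.
  At 13: go right to 11.
    At 11: go left to 18.
      At 18: no left child.
      Visit 18.
      At 18: go right to 1.
        1 is a leaf — visit 1.
    Visit 11.
    At 11: no right child.
Visit 30.
At 30: go right to 16.
  At 16: no left child.
  Visit 16.
  At 16: go right to 23.
    At 23: no left child.
    Visit 23.
    At 23: go right to 27.
      At 27: go left to 35.
        35 is a leaf — visit 35.
      Visit 27.
      At 27: go right to 10.
        10 is a leaf — visit 10.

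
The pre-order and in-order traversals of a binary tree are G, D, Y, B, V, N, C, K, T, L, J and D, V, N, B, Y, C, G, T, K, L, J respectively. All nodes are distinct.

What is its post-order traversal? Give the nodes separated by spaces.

N V B C Y D T J L K G

The first element of pre-order is the root; it splits in-order into left and right subtrees.
Root G: left subtree has 6 nodes {D, V, N, B, Y, C}, right has 4 {T, K, L, J}.
  Root D: left subtree has 0 nodes { }, right has 5 {V, N, B, Y, C}.
    Root Y: left subtree has 3 nodes {V, N, B}, right has 1 {C}.
      Root B: left subtree has 2 nodes {V, N}, right has 0 { }.
        Root V: left subtree has 0 nodes { }, right has 1 {N}.
  Root K: left subtree has 1 node {T}, right has 2 {L, J}.
    Root L: left subtree has 0 nodes { }, right has 1 {J}.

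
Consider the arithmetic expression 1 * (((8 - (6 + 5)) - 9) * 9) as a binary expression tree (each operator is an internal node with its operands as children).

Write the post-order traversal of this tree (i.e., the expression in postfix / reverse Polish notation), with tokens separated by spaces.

1 8 6 5 + - 9 - 9 * *

Post-order on an expression tree gives postfix notation: for each operator, emit left operand, right operand, then the operator.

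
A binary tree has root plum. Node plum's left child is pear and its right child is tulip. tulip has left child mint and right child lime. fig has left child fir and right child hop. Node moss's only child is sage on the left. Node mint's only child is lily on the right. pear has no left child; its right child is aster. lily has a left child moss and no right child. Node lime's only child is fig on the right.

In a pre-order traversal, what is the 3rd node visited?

aster

Pre-order visits the node, then its left subtree, then its right subtree.
Visit plum.
At plum: go left to pear.
  Visit pear.
  At pear: no left child.
  At pear: go right to aster.
    aster is a leaf — visit aster.
At plum: go right to tulip.
  Visit tulip.
  At tulip: go left to mint.
    Visit mint.
    At mint: no left child.
    At mint: go right to lily.
      Visit lily.
      At lily: go left to moss.
        Visit moss.
        At moss: go left to sage.
          sage is a leaf — visit sage.
        At moss: no right child.
      At lily: no right child.
  At tulip: go right to lime.
    Visit lime.
    At lime: no left child.
    At lime: go right to fig.
      Visit fig.
      At fig: go left to fir.
        fir is a leaf — visit fir.
      At fig: go right to hop.
        hop is a leaf — visit hop.
Full pre-order sequence: plum, pear, aster, tulip, mint, lily, moss, sage, lime, fig, fir, hop.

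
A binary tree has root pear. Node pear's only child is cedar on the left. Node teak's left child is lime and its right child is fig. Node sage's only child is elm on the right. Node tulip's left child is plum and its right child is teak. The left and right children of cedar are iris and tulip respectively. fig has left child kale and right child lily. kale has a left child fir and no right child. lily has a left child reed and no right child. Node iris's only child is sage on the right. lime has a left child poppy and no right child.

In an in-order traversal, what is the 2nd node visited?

In-order visits the left subtree, then the node, then the right subtree.
At pear: go left to cedar.
  At cedar: go left to iris.
    At iris: no left child.
    Visit iris.
    At iris: go right to sage.
      At sage: no left child.
      Visit sage.
      At sage: go right to elm.
        elm is a leaf — visit elm.
  Visit cedar.
  At cedar: go right to tulip.
    At tulip: go left to plum.
      plum is a leaf — visit plum.
    Visit tulip.
    At tulip: go right to teak.
      At teak: go left to lime.
        At lime: go left to poppy.
          poppy is a leaf — visit poppy.
        Visit lime.
        At lime: no right child.
      Visit teak.
      At teak: go right to fig.
        At fig: go left to kale.
          At kale: go left to fir.
            fir is a leaf — visit fir.
          Visit kale.
          At kale: no right child.
        Visit fig.
        At fig: go right to lily.
          At lily: go left to reed.
            reed is a leaf — visit reed.
          Visit lily.
          At lily: no right child.
Visit pear.
At pear: no right child.
Full in-order sequence: iris, sage, elm, cedar, plum, tulip, poppy, lime, teak, fir, kale, fig, reed, lily, pear.

sage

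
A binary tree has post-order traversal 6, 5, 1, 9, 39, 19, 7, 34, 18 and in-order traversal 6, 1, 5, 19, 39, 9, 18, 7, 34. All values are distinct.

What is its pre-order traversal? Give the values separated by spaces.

The last element of post-order is the root; it splits in-order into left and right subtrees.
Root 18: left subtree has 6 nodes {6, 1, 5, 19, 39, 9}, right has 2 {7, 34}.
  Root 19: left subtree has 3 nodes {6, 1, 5}, right has 2 {39, 9}.
    Root 1: left subtree has 1 node {6}, right has 1 {5}.
    Root 39: left subtree has 0 nodes { }, right has 1 {9}.
  Root 34: left subtree has 1 node {7}, right has 0 { }.

18 19 1 6 5 39 9 34 7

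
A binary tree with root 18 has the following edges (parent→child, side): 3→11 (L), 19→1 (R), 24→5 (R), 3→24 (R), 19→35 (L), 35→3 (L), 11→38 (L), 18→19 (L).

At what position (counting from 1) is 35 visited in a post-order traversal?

Post-order visits the left subtree, then the right subtree, then the node.
At 18: go left to 19.
  At 19: go left to 35.
    At 35: go left to 3.
      At 3: go left to 11.
        At 11: go left to 38.
          38 is a leaf — visit 38.
        At 11: no right child.
        Visit 11.
      At 3: go right to 24.
        At 24: no left child.
        At 24: go right to 5.
          5 is a leaf — visit 5.
        Visit 24.
      Visit 3.
    At 35: no right child.
    Visit 35.
  At 19: go right to 1.
    1 is a leaf — visit 1.
  Visit 19.
At 18: no right child.
Visit 18.
Full post-order sequence: 38, 11, 5, 24, 3, 35, 1, 19, 18.

6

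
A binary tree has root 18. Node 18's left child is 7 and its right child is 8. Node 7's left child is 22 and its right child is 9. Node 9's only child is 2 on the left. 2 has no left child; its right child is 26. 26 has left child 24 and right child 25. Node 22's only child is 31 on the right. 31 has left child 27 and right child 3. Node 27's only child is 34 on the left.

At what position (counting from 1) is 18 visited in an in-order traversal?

12

In-order visits the left subtree, then the node, then the right subtree.
At 18: go left to 7.
  At 7: go left to 22.
    At 22: no left child.
    Visit 22.
    At 22: go right to 31.
      At 31: go left to 27.
        At 27: go left to 34.
          34 is a leaf — visit 34.
        Visit 27.
        At 27: no right child.
      Visit 31.
      At 31: go right to 3.
        3 is a leaf — visit 3.
  Visit 7.
  At 7: go right to 9.
    At 9: go left to 2.
      At 2: no left child.
      Visit 2.
      At 2: go right to 26.
        At 26: go left to 24.
          24 is a leaf — visit 24.
        Visit 26.
        At 26: go right to 25.
          25 is a leaf — visit 25.
    Visit 9.
    At 9: no right child.
Visit 18.
At 18: go right to 8.
  8 is a leaf — visit 8.
Full in-order sequence: 22, 34, 27, 31, 3, 7, 2, 24, 26, 25, 9, 18, 8.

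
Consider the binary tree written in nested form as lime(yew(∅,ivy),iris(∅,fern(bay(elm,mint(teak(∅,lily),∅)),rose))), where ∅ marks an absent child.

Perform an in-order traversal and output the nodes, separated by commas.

In-order visits the left subtree, then the node, then the right subtree.
At lime: go left to yew.
  At yew: no left child.
  Visit yew.
  At yew: go right to ivy.
    ivy is a leaf — visit ivy.
Visit lime.
At lime: go right to iris.
  At iris: no left child.
  Visit iris.
  At iris: go right to fern.
    At fern: go left to bay.
      At bay: go left to elm.
        elm is a leaf — visit elm.
      Visit bay.
      At bay: go right to mint.
        At mint: go left to teak.
          At teak: no left child.
          Visit teak.
          At teak: go right to lily.
            lily is a leaf — visit lily.
        Visit mint.
        At mint: no right child.
    Visit fern.
    At fern: go right to rose.
      rose is a leaf — visit rose.

yew, ivy, lime, iris, elm, bay, teak, lily, mint, fern, rose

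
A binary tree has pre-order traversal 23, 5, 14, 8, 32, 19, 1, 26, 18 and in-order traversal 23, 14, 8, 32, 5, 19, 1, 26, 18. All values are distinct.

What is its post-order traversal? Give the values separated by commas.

The first element of pre-order is the root; it splits in-order into left and right subtrees.
Root 23: left subtree has 0 nodes { }, right has 8 {14, 8, 32, 5, 19, 1, 26, 18}.
  Root 5: left subtree has 3 nodes {14, 8, 32}, right has 4 {19, 1, 26, 18}.
    Root 14: left subtree has 0 nodes { }, right has 2 {8, 32}.
      Root 8: left subtree has 0 nodes { }, right has 1 {32}.
    Root 19: left subtree has 0 nodes { }, right has 3 {1, 26, 18}.
      Root 1: left subtree has 0 nodes { }, right has 2 {26, 18}.
        Root 26: left subtree has 0 nodes { }, right has 1 {18}.

32, 8, 14, 18, 26, 1, 19, 5, 23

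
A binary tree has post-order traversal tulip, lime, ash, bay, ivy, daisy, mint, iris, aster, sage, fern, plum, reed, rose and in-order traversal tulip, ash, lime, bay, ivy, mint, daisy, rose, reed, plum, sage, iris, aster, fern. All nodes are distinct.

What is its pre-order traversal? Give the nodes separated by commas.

rose, mint, ivy, bay, ash, tulip, lime, daisy, reed, plum, fern, sage, aster, iris

The last element of post-order is the root; it splits in-order into left and right subtrees.
Root rose: left subtree has 7 nodes {tulip, ash, lime, bay, ivy, mint, daisy}, right has 6 {reed, plum, sage, iris, aster, fern}.
  Root mint: left subtree has 5 nodes {tulip, ash, lime, bay, ivy}, right has 1 {daisy}.
    Root ivy: left subtree has 4 nodes {tulip, ash, lime, bay}, right has 0 { }.
      Root bay: left subtree has 3 nodes {tulip, ash, lime}, right has 0 { }.
        Root ash: left subtree has 1 node {tulip}, right has 1 {lime}.
  Root reed: left subtree has 0 nodes { }, right has 5 {plum, sage, iris, aster, fern}.
    Root plum: left subtree has 0 nodes { }, right has 4 {sage, iris, aster, fern}.
      Root fern: left subtree has 3 nodes {sage, iris, aster}, right has 0 { }.
        Root sage: left subtree has 0 nodes { }, right has 2 {iris, aster}.
          Root aster: left subtree has 1 node {iris}, right has 0 { }.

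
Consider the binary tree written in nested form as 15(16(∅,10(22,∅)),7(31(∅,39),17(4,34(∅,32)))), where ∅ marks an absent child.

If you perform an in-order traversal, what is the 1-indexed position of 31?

5

In-order visits the left subtree, then the node, then the right subtree.
At 15: go left to 16.
  At 16: no left child.
  Visit 16.
  At 16: go right to 10.
    At 10: go left to 22.
      22 is a leaf — visit 22.
    Visit 10.
    At 10: no right child.
Visit 15.
At 15: go right to 7.
  At 7: go left to 31.
    At 31: no left child.
    Visit 31.
    At 31: go right to 39.
      39 is a leaf — visit 39.
  Visit 7.
  At 7: go right to 17.
    At 17: go left to 4.
      4 is a leaf — visit 4.
    Visit 17.
    At 17: go right to 34.
      At 34: no left child.
      Visit 34.
      At 34: go right to 32.
        32 is a leaf — visit 32.
Full in-order sequence: 16, 22, 10, 15, 31, 39, 7, 4, 17, 34, 32.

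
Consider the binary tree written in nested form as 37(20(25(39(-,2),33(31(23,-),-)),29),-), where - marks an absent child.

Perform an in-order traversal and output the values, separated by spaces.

In-order visits the left subtree, then the node, then the right subtree.
At 37: go left to 20.
  At 20: go left to 25.
    At 25: go left to 39.
      At 39: no left child.
      Visit 39.
      At 39: go right to 2.
        2 is a leaf — visit 2.
    Visit 25.
    At 25: go right to 33.
      At 33: go left to 31.
        At 31: go left to 23.
          23 is a leaf — visit 23.
        Visit 31.
        At 31: no right child.
      Visit 33.
      At 33: no right child.
  Visit 20.
  At 20: go right to 29.
    29 is a leaf — visit 29.
Visit 37.
At 37: no right child.

39 2 25 23 31 33 20 29 37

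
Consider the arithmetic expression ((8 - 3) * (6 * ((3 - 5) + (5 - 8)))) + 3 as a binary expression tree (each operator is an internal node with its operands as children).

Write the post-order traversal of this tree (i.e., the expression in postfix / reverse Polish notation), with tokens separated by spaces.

Post-order on an expression tree gives postfix notation: for each operator, emit left operand, right operand, then the operator.

8 3 - 6 3 5 - 5 8 - + * * 3 +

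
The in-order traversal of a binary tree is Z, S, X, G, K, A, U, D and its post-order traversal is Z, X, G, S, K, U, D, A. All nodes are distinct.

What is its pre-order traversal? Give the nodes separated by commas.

The last element of post-order is the root; it splits in-order into left and right subtrees.
Root A: left subtree has 5 nodes {Z, S, X, G, K}, right has 2 {U, D}.
  Root K: left subtree has 4 nodes {Z, S, X, G}, right has 0 { }.
    Root S: left subtree has 1 node {Z}, right has 2 {X, G}.
      Root G: left subtree has 1 node {X}, right has 0 { }.
  Root D: left subtree has 1 node {U}, right has 0 { }.

A, K, S, Z, G, X, D, U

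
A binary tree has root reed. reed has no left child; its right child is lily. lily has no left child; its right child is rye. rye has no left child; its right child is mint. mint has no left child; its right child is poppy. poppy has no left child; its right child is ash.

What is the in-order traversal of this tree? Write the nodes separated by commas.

reed, lily, rye, mint, poppy, ash

In-order visits the left subtree, then the node, then the right subtree.
At reed: no left child.
Visit reed.
At reed: go right to lily.
  At lily: no left child.
  Visit lily.
  At lily: go right to rye.
    At rye: no left child.
    Visit rye.
    At rye: go right to mint.
      At mint: no left child.
      Visit mint.
      At mint: go right to poppy.
        At poppy: no left child.
        Visit poppy.
        At poppy: go right to ash.
          ash is a leaf — visit ash.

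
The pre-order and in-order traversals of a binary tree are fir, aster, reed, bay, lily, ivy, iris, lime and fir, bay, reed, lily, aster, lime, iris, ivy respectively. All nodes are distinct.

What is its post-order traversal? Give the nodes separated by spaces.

The first element of pre-order is the root; it splits in-order into left and right subtrees.
Root fir: left subtree has 0 nodes { }, right has 7 {bay, reed, lily, aster, lime, iris, ivy}.
  Root aster: left subtree has 3 nodes {bay, reed, lily}, right has 3 {lime, iris, ivy}.
    Root reed: left subtree has 1 node {bay}, right has 1 {lily}.
    Root ivy: left subtree has 2 nodes {lime, iris}, right has 0 { }.
      Root iris: left subtree has 1 node {lime}, right has 0 { }.

bay lily reed lime iris ivy aster fir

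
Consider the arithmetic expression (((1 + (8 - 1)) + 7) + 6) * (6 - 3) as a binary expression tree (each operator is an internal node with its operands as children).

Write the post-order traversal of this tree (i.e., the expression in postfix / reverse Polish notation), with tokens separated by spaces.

1 8 1 - + 7 + 6 + 6 3 - *

Post-order on an expression tree gives postfix notation: for each operator, emit left operand, right operand, then the operator.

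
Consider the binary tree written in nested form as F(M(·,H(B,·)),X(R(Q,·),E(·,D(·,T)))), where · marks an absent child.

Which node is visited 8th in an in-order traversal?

E

In-order visits the left subtree, then the node, then the right subtree.
At F: go left to M.
  At M: no left child.
  Visit M.
  At M: go right to H.
    At H: go left to B.
      B is a leaf — visit B.
    Visit H.
    At H: no right child.
Visit F.
At F: go right to X.
  At X: go left to R.
    At R: go left to Q.
      Q is a leaf — visit Q.
    Visit R.
    At R: no right child.
  Visit X.
  At X: go right to E.
    At E: no left child.
    Visit E.
    At E: go right to D.
      At D: no left child.
      Visit D.
      At D: go right to T.
        T is a leaf — visit T.
Full in-order sequence: M, B, H, F, Q, R, X, E, D, T.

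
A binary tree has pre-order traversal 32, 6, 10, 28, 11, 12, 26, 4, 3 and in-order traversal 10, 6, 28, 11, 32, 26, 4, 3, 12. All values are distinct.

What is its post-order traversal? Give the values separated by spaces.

10 11 28 6 3 4 26 12 32

The first element of pre-order is the root; it splits in-order into left and right subtrees.
Root 32: left subtree has 4 nodes {10, 6, 28, 11}, right has 4 {26, 4, 3, 12}.
  Root 6: left subtree has 1 node {10}, right has 2 {28, 11}.
    Root 28: left subtree has 0 nodes { }, right has 1 {11}.
  Root 12: left subtree has 3 nodes {26, 4, 3}, right has 0 { }.
    Root 26: left subtree has 0 nodes { }, right has 2 {4, 3}.
      Root 4: left subtree has 0 nodes { }, right has 1 {3}.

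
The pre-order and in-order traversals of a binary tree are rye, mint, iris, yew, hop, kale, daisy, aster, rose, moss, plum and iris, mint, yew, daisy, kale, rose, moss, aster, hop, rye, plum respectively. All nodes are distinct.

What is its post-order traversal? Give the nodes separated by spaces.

The first element of pre-order is the root; it splits in-order into left and right subtrees.
Root rye: left subtree has 9 nodes {iris, mint, yew, daisy, kale, rose, moss, aster, hop}, right has 1 {plum}.
  Root mint: left subtree has 1 node {iris}, right has 7 {yew, daisy, kale, rose, moss, aster, hop}.
    Root yew: left subtree has 0 nodes { }, right has 6 {daisy, kale, rose, moss, aster, hop}.
      Root hop: left subtree has 5 nodes {daisy, kale, rose, moss, aster}, right has 0 { }.
        Root kale: left subtree has 1 node {daisy}, right has 3 {rose, moss, aster}.
          Root aster: left subtree has 2 nodes {rose, moss}, right has 0 { }.
            Root rose: left subtree has 0 nodes { }, right has 1 {moss}.

iris daisy moss rose aster kale hop yew mint plum rye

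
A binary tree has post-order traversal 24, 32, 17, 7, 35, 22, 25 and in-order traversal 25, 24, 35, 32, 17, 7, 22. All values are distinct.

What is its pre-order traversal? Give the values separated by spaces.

25 22 35 24 7 17 32

The last element of post-order is the root; it splits in-order into left and right subtrees.
Root 25: left subtree has 0 nodes { }, right has 6 {24, 35, 32, 17, 7, 22}.
  Root 22: left subtree has 5 nodes {24, 35, 32, 17, 7}, right has 0 { }.
    Root 35: left subtree has 1 node {24}, right has 3 {32, 17, 7}.
      Root 7: left subtree has 2 nodes {32, 17}, right has 0 { }.
        Root 17: left subtree has 1 node {32}, right has 0 { }.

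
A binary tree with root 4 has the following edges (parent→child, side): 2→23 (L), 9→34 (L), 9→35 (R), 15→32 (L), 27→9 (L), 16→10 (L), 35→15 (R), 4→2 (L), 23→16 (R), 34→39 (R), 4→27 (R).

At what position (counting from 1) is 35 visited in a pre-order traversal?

Pre-order visits the node, then its left subtree, then its right subtree.
Visit 4.
At 4: go left to 2.
  Visit 2.
  At 2: go left to 23.
    Visit 23.
    At 23: no left child.
    At 23: go right to 16.
      Visit 16.
      At 16: go left to 10.
        10 is a leaf — visit 10.
      At 16: no right child.
  At 2: no right child.
At 4: go right to 27.
  Visit 27.
  At 27: go left to 9.
    Visit 9.
    At 9: go left to 34.
      Visit 34.
      At 34: no left child.
      At 34: go right to 39.
        39 is a leaf — visit 39.
    At 9: go right to 35.
      Visit 35.
      At 35: no left child.
      At 35: go right to 15.
        Visit 15.
        At 15: go left to 32.
          32 is a leaf — visit 32.
        At 15: no right child.
  At 27: no right child.
Full pre-order sequence: 4, 2, 23, 16, 10, 27, 9, 34, 39, 35, 15, 32.

10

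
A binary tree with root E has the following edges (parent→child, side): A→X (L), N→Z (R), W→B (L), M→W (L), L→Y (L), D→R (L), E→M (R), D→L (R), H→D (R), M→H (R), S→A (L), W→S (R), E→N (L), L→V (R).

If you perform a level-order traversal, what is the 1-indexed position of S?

8

Level-order visits nodes level by level from the root, left to right within each level.
Level 0: E
Level 1: N, M
Level 2: Z, W, H
Level 3: B, S, D
Level 4: A, R, L
Level 5: X, Y, V
Full level-order sequence: E, N, M, Z, W, H, B, S, D, A, R, L, X, Y, V.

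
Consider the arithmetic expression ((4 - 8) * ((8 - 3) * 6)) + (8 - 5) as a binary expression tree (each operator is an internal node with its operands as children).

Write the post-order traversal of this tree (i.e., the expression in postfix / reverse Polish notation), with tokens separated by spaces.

4 8 - 8 3 - 6 * * 8 5 - +

Post-order on an expression tree gives postfix notation: for each operator, emit left operand, right operand, then the operator.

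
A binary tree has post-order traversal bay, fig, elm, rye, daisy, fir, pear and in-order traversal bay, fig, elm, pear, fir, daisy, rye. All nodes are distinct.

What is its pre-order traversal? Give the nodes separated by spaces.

pear elm fig bay fir daisy rye

The last element of post-order is the root; it splits in-order into left and right subtrees.
Root pear: left subtree has 3 nodes {bay, fig, elm}, right has 3 {fir, daisy, rye}.
  Root elm: left subtree has 2 nodes {bay, fig}, right has 0 { }.
    Root fig: left subtree has 1 node {bay}, right has 0 { }.
  Root fir: left subtree has 0 nodes { }, right has 2 {daisy, rye}.
    Root daisy: left subtree has 0 nodes { }, right has 1 {rye}.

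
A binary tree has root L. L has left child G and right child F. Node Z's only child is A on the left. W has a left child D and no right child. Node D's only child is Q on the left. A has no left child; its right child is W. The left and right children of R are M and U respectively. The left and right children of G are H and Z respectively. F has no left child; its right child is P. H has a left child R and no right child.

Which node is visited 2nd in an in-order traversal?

In-order visits the left subtree, then the node, then the right subtree.
At L: go left to G.
  At G: go left to H.
    At H: go left to R.
      At R: go left to M.
        M is a leaf — visit M.
      Visit R.
      At R: go right to U.
        U is a leaf — visit U.
    Visit H.
    At H: no right child.
  Visit G.
  At G: go right to Z.
    At Z: go left to A.
      At A: no left child.
      Visit A.
      At A: go right to W.
        At W: go left to D.
          At D: go left to Q.
            Q is a leaf — visit Q.
          Visit D.
          At D: no right child.
        Visit W.
        At W: no right child.
    Visit Z.
    At Z: no right child.
Visit L.
At L: go right to F.
  At F: no left child.
  Visit F.
  At F: go right to P.
    P is a leaf — visit P.
Full in-order sequence: M, R, U, H, G, A, Q, D, W, Z, L, F, P.

R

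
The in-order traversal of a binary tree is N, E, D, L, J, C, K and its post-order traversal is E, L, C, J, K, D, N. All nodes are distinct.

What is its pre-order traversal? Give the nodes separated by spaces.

The last element of post-order is the root; it splits in-order into left and right subtrees.
Root N: left subtree has 0 nodes { }, right has 6 {E, D, L, J, C, K}.
  Root D: left subtree has 1 node {E}, right has 4 {L, J, C, K}.
    Root K: left subtree has 3 nodes {L, J, C}, right has 0 { }.
      Root J: left subtree has 1 node {L}, right has 1 {C}.

N D E K J L C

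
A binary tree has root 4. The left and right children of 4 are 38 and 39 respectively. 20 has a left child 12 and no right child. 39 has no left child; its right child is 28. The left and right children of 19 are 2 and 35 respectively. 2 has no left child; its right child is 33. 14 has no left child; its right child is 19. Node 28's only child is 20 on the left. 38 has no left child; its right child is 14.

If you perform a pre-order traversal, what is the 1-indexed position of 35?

Pre-order visits the node, then its left subtree, then its right subtree.
Visit 4.
At 4: go left to 38.
  Visit 38.
  At 38: no left child.
  At 38: go right to 14.
    Visit 14.
    At 14: no left child.
    At 14: go right to 19.
      Visit 19.
      At 19: go left to 2.
        Visit 2.
        At 2: no left child.
        At 2: go right to 33.
          33 is a leaf — visit 33.
      At 19: go right to 35.
        35 is a leaf — visit 35.
At 4: go right to 39.
  Visit 39.
  At 39: no left child.
  At 39: go right to 28.
    Visit 28.
    At 28: go left to 20.
      Visit 20.
      At 20: go left to 12.
        12 is a leaf — visit 12.
      At 20: no right child.
    At 28: no right child.
Full pre-order sequence: 4, 38, 14, 19, 2, 33, 35, 39, 28, 20, 12.

7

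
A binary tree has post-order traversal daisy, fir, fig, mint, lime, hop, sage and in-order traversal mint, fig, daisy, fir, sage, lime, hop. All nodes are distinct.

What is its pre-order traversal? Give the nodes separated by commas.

sage, mint, fig, fir, daisy, hop, lime

The last element of post-order is the root; it splits in-order into left and right subtrees.
Root sage: left subtree has 4 nodes {mint, fig, daisy, fir}, right has 2 {lime, hop}.
  Root mint: left subtree has 0 nodes { }, right has 3 {fig, daisy, fir}.
    Root fig: left subtree has 0 nodes { }, right has 2 {daisy, fir}.
      Root fir: left subtree has 1 node {daisy}, right has 0 { }.
  Root hop: left subtree has 1 node {lime}, right has 0 { }.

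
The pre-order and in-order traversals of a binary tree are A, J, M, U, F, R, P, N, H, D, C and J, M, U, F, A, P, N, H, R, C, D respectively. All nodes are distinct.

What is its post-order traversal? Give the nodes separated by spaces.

F U M J H N P C D R A

The first element of pre-order is the root; it splits in-order into left and right subtrees.
Root A: left subtree has 4 nodes {J, M, U, F}, right has 6 {P, N, H, R, C, D}.
  Root J: left subtree has 0 nodes { }, right has 3 {M, U, F}.
    Root M: left subtree has 0 nodes { }, right has 2 {U, F}.
      Root U: left subtree has 0 nodes { }, right has 1 {F}.
  Root R: left subtree has 3 nodes {P, N, H}, right has 2 {C, D}.
    Root P: left subtree has 0 nodes { }, right has 2 {N, H}.
      Root N: left subtree has 0 nodes { }, right has 1 {H}.
    Root D: left subtree has 1 node {C}, right has 0 { }.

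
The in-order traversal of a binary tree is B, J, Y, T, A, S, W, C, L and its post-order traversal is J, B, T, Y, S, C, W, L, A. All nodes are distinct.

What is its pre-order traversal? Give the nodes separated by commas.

A, Y, B, J, T, L, W, S, C

The last element of post-order is the root; it splits in-order into left and right subtrees.
Root A: left subtree has 4 nodes {B, J, Y, T}, right has 4 {S, W, C, L}.
  Root Y: left subtree has 2 nodes {B, J}, right has 1 {T}.
    Root B: left subtree has 0 nodes { }, right has 1 {J}.
  Root L: left subtree has 3 nodes {S, W, C}, right has 0 { }.
    Root W: left subtree has 1 node {S}, right has 1 {C}.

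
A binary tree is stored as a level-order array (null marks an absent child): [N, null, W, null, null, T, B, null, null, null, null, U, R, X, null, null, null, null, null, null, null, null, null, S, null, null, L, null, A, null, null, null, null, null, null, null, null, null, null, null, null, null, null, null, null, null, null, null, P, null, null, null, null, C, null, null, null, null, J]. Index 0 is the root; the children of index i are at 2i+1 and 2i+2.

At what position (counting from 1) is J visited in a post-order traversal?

Post-order visits the left subtree, then the right subtree, then the node.
At N: no left child.
At N: go right to W.
  At W: go left to T.
    At T: go left to U.
      At U: go left to S.
        At S: no left child.
        At S: go right to P.
          P is a leaf — visit P.
        Visit S.
      At U: no right child.
      Visit U.
    At T: go right to R.
      At R: no left child.
      At R: go right to L.
        At L: go left to C.
          C is a leaf — visit C.
        At L: no right child.
        Visit L.
      Visit R.
    Visit T.
  At W: go right to B.
    At B: go left to X.
      At X: no left child.
      At X: go right to A.
        At A: no left child.
        At A: go right to J.
          J is a leaf — visit J.
        Visit A.
      Visit X.
    At B: no right child.
    Visit B.
  Visit W.
Visit N.
Full post-order sequence: P, S, U, C, L, R, T, J, A, X, B, W, N.

8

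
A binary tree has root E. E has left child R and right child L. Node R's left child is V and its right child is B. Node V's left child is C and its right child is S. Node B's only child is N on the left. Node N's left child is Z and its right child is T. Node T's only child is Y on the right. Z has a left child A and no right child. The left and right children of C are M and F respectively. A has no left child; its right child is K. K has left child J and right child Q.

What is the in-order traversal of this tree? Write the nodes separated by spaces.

In-order visits the left subtree, then the node, then the right subtree.
At E: go left to R.
  At R: go left to V.
    At V: go left to C.
      At C: go left to M.
        M is a leaf — visit M.
      Visit C.
      At C: go right to F.
        F is a leaf — visit F.
    Visit V.
    At V: go right to S.
      S is a leaf — visit S.
  Visit R.
  At R: go right to B.
    At B: go left to N.
      At N: go left to Z.
        At Z: go left to A.
          At A: no left child.
          Visit A.
          At A: go right to K.
            At K: go left to J.
              J is a leaf — visit J.
            Visit K.
            At K: go right to Q.
              Q is a leaf — visit Q.
        Visit Z.
        At Z: no right child.
      Visit N.
      At N: go right to T.
        At T: no left child.
        Visit T.
        At T: go right to Y.
          Y is a leaf — visit Y.
    Visit B.
    At B: no right child.
Visit E.
At E: go right to L.
  L is a leaf — visit L.

M C F V S R A J K Q Z N T Y B E L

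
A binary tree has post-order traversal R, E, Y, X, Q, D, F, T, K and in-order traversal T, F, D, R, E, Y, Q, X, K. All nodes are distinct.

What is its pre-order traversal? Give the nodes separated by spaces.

K T F D Q Y E R X

The last element of post-order is the root; it splits in-order into left and right subtrees.
Root K: left subtree has 8 nodes {T, F, D, R, E, Y, Q, X}, right has 0 { }.
  Root T: left subtree has 0 nodes { }, right has 7 {F, D, R, E, Y, Q, X}.
    Root F: left subtree has 0 nodes { }, right has 6 {D, R, E, Y, Q, X}.
      Root D: left subtree has 0 nodes { }, right has 5 {R, E, Y, Q, X}.
        Root Q: left subtree has 3 nodes {R, E, Y}, right has 1 {X}.
          Root Y: left subtree has 2 nodes {R, E}, right has 0 { }.
            Root E: left subtree has 1 node {R}, right has 0 { }.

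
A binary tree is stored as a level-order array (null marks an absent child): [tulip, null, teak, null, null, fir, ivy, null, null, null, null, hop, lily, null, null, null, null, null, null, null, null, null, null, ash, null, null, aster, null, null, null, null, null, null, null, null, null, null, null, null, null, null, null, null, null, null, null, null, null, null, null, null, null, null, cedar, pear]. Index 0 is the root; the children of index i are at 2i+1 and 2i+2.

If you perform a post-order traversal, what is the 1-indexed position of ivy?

8

Post-order visits the left subtree, then the right subtree, then the node.
At tulip: no left child.
At tulip: go right to teak.
  At teak: go left to fir.
    At fir: go left to hop.
      At hop: go left to ash.
        ash is a leaf — visit ash.
      At hop: no right child.
      Visit hop.
    At fir: go right to lily.
      At lily: no left child.
      At lily: go right to aster.
        At aster: go left to cedar.
          cedar is a leaf — visit cedar.
        At aster: go right to pear.
          pear is a leaf — visit pear.
        Visit aster.
      Visit lily.
    Visit fir.
  At teak: go right to ivy.
    ivy is a leaf — visit ivy.
  Visit teak.
Visit tulip.
Full post-order sequence: ash, hop, cedar, pear, aster, lily, fir, ivy, teak, tulip.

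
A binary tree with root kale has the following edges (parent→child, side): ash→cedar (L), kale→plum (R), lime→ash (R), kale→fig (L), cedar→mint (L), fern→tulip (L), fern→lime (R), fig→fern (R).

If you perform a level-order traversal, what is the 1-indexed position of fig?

2

Level-order visits nodes level by level from the root, left to right within each level.
Level 0: kale
Level 1: fig, plum
Level 2: fern
Level 3: tulip, lime
Level 4: ash
Level 5: cedar
Level 6: mint
Full level-order sequence: kale, fig, plum, fern, tulip, lime, ash, cedar, mint.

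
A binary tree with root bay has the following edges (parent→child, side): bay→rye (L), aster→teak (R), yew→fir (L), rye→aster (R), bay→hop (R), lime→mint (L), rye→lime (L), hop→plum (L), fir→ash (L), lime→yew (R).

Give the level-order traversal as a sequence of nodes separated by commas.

bay, rye, hop, lime, aster, plum, mint, yew, teak, fir, ash

Level-order visits nodes level by level from the root, left to right within each level.
Level 0: bay
Level 1: rye, hop
Level 2: lime, aster, plum
Level 3: mint, yew, teak
Level 4: fir
Level 5: ash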